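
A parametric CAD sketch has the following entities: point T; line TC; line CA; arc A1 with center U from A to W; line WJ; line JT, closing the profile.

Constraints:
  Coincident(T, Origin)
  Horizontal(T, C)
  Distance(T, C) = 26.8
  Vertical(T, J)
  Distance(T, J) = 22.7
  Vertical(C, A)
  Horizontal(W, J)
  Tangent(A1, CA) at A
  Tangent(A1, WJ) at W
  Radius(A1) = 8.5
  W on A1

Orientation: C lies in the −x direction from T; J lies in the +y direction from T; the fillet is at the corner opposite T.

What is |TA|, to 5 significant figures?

30.330

The virtual corner opposite T is at (-26.800, 22.700). Tangency of A1 to CA means the radius UA is perpendicular to CA and the tangent condition forces UW to be normal to WJ, with radius 8.5, so the center U sits 8.5 in from both sides at U = (-18.300, 14.200). That places the tangent points at A = (-26.800, 14.200) on CA and W = (-18.300, 22.700) on WJ. Then |TA| = |A − T| = 30.330.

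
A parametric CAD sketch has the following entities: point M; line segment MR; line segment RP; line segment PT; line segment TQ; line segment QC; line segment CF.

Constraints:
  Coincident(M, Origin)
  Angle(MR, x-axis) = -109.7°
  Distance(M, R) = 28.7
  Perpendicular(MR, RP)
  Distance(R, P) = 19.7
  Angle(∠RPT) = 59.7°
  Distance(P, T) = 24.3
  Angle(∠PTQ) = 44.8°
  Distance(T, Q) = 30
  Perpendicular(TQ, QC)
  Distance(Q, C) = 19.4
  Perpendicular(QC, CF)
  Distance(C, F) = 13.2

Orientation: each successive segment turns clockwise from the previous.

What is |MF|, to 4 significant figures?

36.28

M is at the origin; MR runs at -109.7° with length 28.7, so R = (-9.675, -27.02). The perpendicularity gives RP at right angles to MR, so RP runs at 160.3°; with |RP| = 19.7, P = (-28.22, -20.38). ∠RPT = 59.7° gives PT at 40.00° from the x-axis; with |PT| = 24.3, T = (-9.607, -4.760). ∠PTQ = 44.8° gives TQ at -95.20° from the x-axis; with |TQ| = 30.0, Q = (-12.33, -34.64). The perpendicularity gives QC at right angles to TQ, so QC runs at 174.8°; with |QC| = 19.4, C = (-31.65, -32.88). The perpendicularity gives CF at right angles to QC, so CF runs at 84.80°; with |CF| = 13.2, F = (-30.45, -19.73). Then |MF| = |F − M| = 36.28.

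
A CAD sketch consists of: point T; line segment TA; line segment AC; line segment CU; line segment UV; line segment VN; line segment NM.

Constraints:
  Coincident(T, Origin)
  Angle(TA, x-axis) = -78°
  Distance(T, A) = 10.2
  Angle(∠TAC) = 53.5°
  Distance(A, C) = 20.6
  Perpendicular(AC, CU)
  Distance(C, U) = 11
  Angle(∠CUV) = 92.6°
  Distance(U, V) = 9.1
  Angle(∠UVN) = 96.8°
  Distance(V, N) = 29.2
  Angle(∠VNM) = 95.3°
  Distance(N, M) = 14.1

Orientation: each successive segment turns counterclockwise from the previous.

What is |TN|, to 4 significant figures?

25.60

T is at the origin; TA runs at -78.0° with length 10.2, so A = (2.121, -9.977). ∠TAC = 53.5° gives AC at 48.50° from the x-axis; with |AC| = 20.6, C = (15.77, 5.451). The perpendicularity gives CU at right angles to AC, so CU runs at 138.5°; with |CU| = 11.0, U = (7.532, 12.74). ∠CUV = 92.6° gives UV at -134.1° from the x-axis; with |UV| = 9.1, V = (1.199, 6.205). ∠UVN = 96.8° gives VN at -50.90° from the x-axis; with |VN| = 29.2, N = (19.62, -16.46). Then |TN| = |N − T| = 25.60.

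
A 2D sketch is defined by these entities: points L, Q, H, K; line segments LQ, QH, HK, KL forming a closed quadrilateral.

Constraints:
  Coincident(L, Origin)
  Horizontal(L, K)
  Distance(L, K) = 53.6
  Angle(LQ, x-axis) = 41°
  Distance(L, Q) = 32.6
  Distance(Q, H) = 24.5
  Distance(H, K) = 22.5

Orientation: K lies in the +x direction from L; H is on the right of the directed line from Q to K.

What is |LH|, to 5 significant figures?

31.286

Checks: L.y = 0.00, K.y = 0.00 ✓; |QH| = 24.50 ✓; |HK| = 22.50 ✓.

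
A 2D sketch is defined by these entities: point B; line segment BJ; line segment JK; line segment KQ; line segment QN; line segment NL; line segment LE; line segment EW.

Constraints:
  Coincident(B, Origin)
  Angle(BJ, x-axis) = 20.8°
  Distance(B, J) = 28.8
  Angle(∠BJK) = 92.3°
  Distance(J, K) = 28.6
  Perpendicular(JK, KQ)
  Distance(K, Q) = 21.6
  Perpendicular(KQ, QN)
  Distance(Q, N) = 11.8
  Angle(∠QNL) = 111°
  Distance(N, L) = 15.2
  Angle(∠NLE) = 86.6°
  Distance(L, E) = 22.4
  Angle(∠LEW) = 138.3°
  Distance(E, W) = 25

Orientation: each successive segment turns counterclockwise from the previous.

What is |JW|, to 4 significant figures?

56.57

B is at the origin; BJ runs at 20.8° with length 28.8, so J = (26.92, 10.23). ∠BJK = 92.3° gives JK at 108.5° from the x-axis; with |JK| = 28.6, K = (17.85, 37.35). JK is perpendicular to KQ, so KQ runs at -161.5°; with |KQ| = 21.6, Q = (-2.636, 30.50). KQ is perpendicular to QN, so QN runs at -71.50°; with |QN| = 11.8, N = (1.108, 19.31). ∠QNL = 111.0° gives NL at -2.500° from the x-axis; with |NL| = 15.2, L = (16.29, 18.64). ∠NLE = 86.6° gives LE at 90.90° from the x-axis; with |LE| = 22.4, E = (15.94, 41.04). ∠LEW = 138.3° gives EW at 132.6° from the x-axis; with |EW| = 25.0, W = (-0.9797, 59.44). Then |JW| = |W − J| = 56.57.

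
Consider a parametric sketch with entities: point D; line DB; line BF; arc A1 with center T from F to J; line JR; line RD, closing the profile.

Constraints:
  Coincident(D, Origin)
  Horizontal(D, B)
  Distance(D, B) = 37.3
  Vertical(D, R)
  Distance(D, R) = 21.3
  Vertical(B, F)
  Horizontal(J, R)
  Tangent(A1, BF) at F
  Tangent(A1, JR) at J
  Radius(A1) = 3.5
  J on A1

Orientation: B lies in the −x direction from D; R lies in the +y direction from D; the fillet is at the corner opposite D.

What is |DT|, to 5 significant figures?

38.201

D is at the origin; DB is horizontal with |DB| = 37.3 and B on the −x side, so B = (-37.300, 0.0000). D and R share the same x with |DR| = 21.3 and R on the +y side, so R = (0.0000, 21.300). The virtual corner opposite D is at (-37.300, 21.300). The tangent condition forces TF to be normal to BF and A1 meets JR tangentially, so TJ is at right angles to JR, with radius 3.5, so the center T sits 3.5 in from both sides at T = (-33.800, 17.800). Then |DT| = |T − D| = 38.201.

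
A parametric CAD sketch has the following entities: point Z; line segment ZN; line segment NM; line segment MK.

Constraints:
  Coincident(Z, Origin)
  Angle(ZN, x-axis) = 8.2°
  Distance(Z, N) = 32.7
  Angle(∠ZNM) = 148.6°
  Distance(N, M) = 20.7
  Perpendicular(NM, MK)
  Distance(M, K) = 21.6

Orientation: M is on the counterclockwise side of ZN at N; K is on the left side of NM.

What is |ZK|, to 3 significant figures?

48.8

Z is at the origin; ZN runs at 8.2° with length 32.7, so N = 32.7·(cos 8.2°, sin 8.2°) = (32.4, 4.66). ∠ZNM = 148.6°, so NM runs at 8.2° + (180° − 148.6°) = 39.6° from the x-axis; with |NM| = 20.7, M = N + 20.7·(cos 39.6°, sin 39.6°) = (48.3, 17.9). NM ⟂ MK; with |MK| = 21.6 on the left of NM, K = M + 21.6·(-0.637, 0.771) = (34.5, 34.5). Then |ZK| = |K − Z| = 48.8.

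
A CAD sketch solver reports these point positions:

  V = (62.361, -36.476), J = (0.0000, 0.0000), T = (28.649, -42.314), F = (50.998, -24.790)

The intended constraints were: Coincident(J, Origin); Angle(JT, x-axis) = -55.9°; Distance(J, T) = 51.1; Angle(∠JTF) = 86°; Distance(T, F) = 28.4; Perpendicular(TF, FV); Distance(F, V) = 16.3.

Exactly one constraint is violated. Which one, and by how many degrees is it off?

Perpendicular(TF, FV) — off by 6.10°.

J = (0.00, 0.00) ✓; JT at -55.90° ✓; |JT| = 51.10 ✓; ∠JTF = 86.00° ✓; |TF| = 28.40 ✓; ∠(TF, FV) = 83.90° ✗; |FV| = 16.30 ✓.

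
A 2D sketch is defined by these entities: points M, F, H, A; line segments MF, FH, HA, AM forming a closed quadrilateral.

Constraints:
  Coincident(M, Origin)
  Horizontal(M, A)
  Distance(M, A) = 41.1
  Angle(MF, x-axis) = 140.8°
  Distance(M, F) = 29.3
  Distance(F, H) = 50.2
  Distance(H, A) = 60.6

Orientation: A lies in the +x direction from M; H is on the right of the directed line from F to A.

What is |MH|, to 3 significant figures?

32.4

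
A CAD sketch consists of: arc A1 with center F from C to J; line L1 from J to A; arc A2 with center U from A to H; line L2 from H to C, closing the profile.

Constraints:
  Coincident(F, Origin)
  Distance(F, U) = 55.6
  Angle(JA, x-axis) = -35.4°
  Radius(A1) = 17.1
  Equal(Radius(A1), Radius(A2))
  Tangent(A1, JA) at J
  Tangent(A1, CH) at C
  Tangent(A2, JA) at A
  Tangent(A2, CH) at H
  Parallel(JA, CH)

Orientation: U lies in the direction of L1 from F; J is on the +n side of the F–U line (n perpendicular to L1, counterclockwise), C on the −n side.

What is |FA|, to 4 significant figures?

58.17

The slot axis is L1's direction at -35.4°, so u = (cos -35.4°, sin -35.4°) = (0.8151, -0.5793) and n = (−sin -35.4°, cos -35.4°) = (0.5793, 0.8151). F is at the origin and U lies 55.6 along u from F, so U = 55.6·u = (45.32, -32.21). Tangency of A1 to both parallel lines with radius 17.1 puts J and C at F ± 17.1·n: J = (9.906, 13.94), C = (-9.906, -13.94). Equal radii place A and H the same way about U: A = U + 17.1·n = (55.23, -18.27), H = U − 17.1·n = (35.42, -46.15). Then |FA| = |A − F| = 58.17.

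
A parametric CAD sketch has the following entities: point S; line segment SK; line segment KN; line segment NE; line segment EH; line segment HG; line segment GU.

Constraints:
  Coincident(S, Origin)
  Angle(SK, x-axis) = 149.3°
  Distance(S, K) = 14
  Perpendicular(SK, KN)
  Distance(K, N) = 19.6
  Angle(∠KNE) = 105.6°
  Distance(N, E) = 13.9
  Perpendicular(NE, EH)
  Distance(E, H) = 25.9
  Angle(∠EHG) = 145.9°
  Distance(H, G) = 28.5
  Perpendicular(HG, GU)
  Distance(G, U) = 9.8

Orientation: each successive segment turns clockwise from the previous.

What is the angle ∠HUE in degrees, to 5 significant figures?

24.375°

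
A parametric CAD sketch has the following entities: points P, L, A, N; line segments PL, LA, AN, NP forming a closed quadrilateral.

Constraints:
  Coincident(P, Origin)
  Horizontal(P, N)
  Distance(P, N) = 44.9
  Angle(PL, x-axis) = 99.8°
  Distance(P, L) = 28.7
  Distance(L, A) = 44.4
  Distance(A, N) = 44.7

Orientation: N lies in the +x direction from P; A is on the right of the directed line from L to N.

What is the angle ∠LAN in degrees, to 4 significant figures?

79.97°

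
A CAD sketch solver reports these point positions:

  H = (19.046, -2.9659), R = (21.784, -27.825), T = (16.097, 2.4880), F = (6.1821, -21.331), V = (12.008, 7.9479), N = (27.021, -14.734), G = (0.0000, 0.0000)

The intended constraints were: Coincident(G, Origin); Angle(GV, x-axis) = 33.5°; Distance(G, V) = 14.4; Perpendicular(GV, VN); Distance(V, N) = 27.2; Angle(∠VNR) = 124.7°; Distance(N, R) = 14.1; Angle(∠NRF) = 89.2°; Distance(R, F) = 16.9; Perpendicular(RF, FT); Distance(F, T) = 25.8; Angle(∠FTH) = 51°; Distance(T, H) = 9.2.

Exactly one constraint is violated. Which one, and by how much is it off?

Distance(T, H) = 9.2 — off by 3.00.

G = (0.00, 0.00) ✓; GV at 33.50° ✓; |GV| = 14.40 ✓; ∠(GV, VN) = 90.00° ✓; |VN| = 27.20 ✓; ∠VNR = 124.7° ✓; |NR| = 14.10 ✓; ∠NRF = 89.21° ✓; |RF| = 16.90 ✓; ∠(RF, FT) = 90.00° ✓; |FT| = 25.80 ✓; ∠FTH = 51.00° ✓; |TH| = 6.200 ✗.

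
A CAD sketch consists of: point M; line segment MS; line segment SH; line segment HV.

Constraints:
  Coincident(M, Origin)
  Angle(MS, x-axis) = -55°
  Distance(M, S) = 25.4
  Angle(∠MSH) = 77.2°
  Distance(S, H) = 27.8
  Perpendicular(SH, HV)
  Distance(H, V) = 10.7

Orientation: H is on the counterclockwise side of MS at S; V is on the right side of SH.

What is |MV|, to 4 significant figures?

41.83

M is at the origin; MS runs at -55.0° with length 25.4, so S = 25.4·(cos -55.0°, sin -55.0°) = (14.57, -20.81). ∠MSH = 77.2°, so SH runs at -55.0° + (180° − 77.2°) = 47.80° from the x-axis; with |SH| = 27.8, H = S + 27.8·(cos 47.80°, sin 47.80°) = (33.24, -0.2121). SH is perpendicular to HV; with |HV| = 10.7 on the right of SH, V = H + 10.7·(0.7408, -0.6717) = (41.17, -7.400). Then |MV| = |V − M| = 41.83.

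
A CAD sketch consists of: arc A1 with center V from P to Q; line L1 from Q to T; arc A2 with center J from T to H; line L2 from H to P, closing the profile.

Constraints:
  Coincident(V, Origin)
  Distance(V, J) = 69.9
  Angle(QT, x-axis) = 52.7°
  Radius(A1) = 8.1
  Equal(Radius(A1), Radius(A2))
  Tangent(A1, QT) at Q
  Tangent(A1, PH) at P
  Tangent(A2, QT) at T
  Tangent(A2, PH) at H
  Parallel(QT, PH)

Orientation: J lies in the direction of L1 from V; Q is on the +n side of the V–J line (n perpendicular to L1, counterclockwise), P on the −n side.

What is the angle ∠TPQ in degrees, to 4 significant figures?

76.95°

Tangency of A1 to both parallel lines with radius 8.1 puts Q and P at V ± 8.1·n: Q = (-6.443, 4.909), P = (6.443, -4.909). Equal radii place T and H the same way about J: T = J + 8.1·n = (35.92, 60.51), H = J − 8.1·n = (48.80, 50.70). Then cos ∠TPQ = PT·PQ / (|PT||PQ|), giving 76.95°.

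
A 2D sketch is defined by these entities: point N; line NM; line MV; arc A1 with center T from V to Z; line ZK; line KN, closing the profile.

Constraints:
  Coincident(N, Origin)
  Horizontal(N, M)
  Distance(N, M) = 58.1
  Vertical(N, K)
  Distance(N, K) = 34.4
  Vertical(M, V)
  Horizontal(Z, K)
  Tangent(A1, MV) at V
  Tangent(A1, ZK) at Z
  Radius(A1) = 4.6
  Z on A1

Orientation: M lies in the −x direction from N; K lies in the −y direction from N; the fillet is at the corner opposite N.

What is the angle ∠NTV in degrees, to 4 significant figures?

150.9°

N is at the origin; N and M share the same y with |NM| = 58.1 and M on the −x side, so M = (-58.10, 0.000). NK is vertical with |NK| = 34.4 and K on the −y side, so K = (0.000, -34.40). The virtual corner opposite N is at (-58.10, -34.40). Tangency of A1 to MV means the radius TV is perpendicular to MV and A1 meets ZK tangentially, so TZ is at right angles to ZK, with radius 4.6, so the center T sits 4.6 in from both sides at T = (-53.50, -29.80). That places the tangent points at V = (-58.10, -29.80) on MV and Z = (-53.50, -34.40) on ZK. Then cos ∠NTV = TN·TV / (|TN||TV|), giving 150.9°.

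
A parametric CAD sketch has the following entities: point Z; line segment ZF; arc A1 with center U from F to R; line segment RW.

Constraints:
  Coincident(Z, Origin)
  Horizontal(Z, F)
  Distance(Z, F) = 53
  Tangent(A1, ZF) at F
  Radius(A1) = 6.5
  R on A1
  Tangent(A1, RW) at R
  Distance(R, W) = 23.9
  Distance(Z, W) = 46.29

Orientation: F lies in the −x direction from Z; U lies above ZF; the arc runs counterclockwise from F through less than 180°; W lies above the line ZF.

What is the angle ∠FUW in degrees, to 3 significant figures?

143°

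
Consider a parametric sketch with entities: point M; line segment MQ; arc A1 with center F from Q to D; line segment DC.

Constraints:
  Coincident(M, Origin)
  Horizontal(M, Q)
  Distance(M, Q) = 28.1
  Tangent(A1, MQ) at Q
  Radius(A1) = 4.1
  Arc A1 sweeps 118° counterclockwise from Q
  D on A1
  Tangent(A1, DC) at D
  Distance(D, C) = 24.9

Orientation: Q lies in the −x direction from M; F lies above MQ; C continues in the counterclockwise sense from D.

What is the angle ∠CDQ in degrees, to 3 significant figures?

121°

On A1, Q sits at bearing -90° from F; a 118° counterclockwise sweep puts D at bearing 28°, so D = F + 4.1·(cos 28°, sin 28°) = (-24.5, 6.02). The tangent condition forces FD to be normal to DC, so DC runs along (−sin 28°, cos 28°); with |DC| = 24.9, C = (-36.2, 28.0). Then cos ∠CDQ = DC·DQ / (|DC||DQ|), giving 121°.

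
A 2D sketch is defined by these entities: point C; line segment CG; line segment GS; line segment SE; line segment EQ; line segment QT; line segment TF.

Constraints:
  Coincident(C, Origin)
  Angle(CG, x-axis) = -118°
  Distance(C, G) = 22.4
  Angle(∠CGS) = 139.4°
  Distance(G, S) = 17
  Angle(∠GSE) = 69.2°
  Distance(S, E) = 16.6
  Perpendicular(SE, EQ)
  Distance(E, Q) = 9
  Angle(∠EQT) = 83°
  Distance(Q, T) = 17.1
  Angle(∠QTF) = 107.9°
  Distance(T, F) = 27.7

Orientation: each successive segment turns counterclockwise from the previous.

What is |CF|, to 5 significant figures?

56.392

C is at the origin; CG runs at -118.0° with length 22.4, so G = (-10.516, -19.778). ∠CGS = 139.4° gives GS at -77.400° from the x-axis; with |GS| = 17.0, S = (-6.8077, -36.369). ∠GSE = 69.2° gives SE at 33.400° from the x-axis; with |SE| = 16.6, E = (7.0507, -27.231). The perpendicularity gives EQ at right angles to SE, so EQ runs at 123.40°; with |EQ| = 9.0, Q = (2.0964, -19.717). ∠EQT = 83.0° gives QT at -139.60° from the x-axis; with |QT| = 17.1, T = (-10.926, -30.800). ∠QTF = 107.9° gives TF at -67.500° from the x-axis; with |TF| = 27.7, F = (-0.32555, -56.391). Then |CF| = |F − C| = 56.392.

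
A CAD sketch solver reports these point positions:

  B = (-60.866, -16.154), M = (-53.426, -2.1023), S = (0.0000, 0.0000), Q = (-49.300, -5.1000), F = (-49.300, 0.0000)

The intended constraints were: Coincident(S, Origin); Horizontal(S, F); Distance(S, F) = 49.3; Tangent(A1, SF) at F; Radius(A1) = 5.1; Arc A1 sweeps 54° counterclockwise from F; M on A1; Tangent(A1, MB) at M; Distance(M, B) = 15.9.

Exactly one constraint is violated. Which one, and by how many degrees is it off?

Tangent(A1, MB) at M — off by 8.10°.

S = (0.00, 0.00) ✓; S.y = 0.00, F.y = 0.00 ✓; |SF| = 49.30 ✓; ∠(QF, FS) = 90.00° ✓; |QF| = 5.100 ✓; bearing(Q→M) − bearing(Q→F) = 54.00° ✓; |QM| = 5.100 ✓; ∠(QM, MB) = 81.90° ✗; |MB| = 15.90 ✓.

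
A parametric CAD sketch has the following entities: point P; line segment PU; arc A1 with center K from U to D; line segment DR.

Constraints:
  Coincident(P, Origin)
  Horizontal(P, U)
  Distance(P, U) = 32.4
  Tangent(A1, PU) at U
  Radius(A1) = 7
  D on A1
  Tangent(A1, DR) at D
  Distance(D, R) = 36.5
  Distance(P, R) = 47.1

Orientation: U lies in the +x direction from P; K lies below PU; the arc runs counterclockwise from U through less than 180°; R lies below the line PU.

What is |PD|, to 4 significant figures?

26.18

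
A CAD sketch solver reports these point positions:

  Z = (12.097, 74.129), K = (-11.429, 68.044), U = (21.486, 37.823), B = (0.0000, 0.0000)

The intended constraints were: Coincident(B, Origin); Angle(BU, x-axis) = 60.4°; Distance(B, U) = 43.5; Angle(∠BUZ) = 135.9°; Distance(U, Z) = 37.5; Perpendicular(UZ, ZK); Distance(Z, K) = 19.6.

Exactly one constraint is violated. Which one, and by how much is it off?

Distance(Z, K) = 19.6 — off by 4.70.

B = (0.00, 0.00) ✓; BU at 60.40° ✓; |BU| = 43.50 ✓; ∠BUZ = 135.9° ✓; |UZ| = 37.50 ✓; ∠(UZ, ZK) = 90.00° ✓; |ZK| = 24.30 ✗.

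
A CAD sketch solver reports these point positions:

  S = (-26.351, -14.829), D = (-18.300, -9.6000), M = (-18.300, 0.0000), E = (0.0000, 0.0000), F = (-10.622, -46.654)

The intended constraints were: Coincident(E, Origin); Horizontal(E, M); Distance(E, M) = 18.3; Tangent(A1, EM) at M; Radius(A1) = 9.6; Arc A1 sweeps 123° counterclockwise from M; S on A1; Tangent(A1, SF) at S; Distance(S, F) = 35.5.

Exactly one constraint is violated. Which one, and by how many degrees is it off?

Tangent(A1, SF) at S — off by 6.70°.

E = (0.00, 0.00) ✓; E.y = 0.00, M.y = 0.00 ✓; |EM| = 18.30 ✓; ∠(DM, ME) = 90.00° ✓; |DM| = 9.600 ✓; bearing(D→S) − bearing(D→M) = 123.0° ✓; |DS| = 9.600 ✓; ∠(DS, SF) = 96.70° ✗; |SF| = 35.50 ✓.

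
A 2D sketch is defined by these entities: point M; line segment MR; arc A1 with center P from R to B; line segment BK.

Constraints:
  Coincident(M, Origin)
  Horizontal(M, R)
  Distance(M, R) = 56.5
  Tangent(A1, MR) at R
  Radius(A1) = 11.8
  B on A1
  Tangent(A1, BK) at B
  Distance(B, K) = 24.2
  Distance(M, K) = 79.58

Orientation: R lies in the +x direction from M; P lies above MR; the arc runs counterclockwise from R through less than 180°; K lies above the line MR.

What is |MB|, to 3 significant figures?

68.9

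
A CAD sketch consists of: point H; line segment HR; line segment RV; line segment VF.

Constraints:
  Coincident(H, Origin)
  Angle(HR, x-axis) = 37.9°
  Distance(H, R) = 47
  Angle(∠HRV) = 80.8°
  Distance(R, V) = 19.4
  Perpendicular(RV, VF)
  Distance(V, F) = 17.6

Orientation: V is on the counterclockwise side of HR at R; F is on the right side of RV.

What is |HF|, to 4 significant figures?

65.09

H is at the origin; HR runs at 37.9° with length 47.0, so R = 47.0·(cos 37.9°, sin 37.9°) = (37.09, 28.87). ∠HRV = 80.8°, so RV runs at 37.9° + (180° − 80.8°) = 137.1° from the x-axis; with |RV| = 19.4, V = R + 19.4·(cos 137.1°, sin 137.1°) = (22.88, 42.08). RV is perpendicular to VF; with |VF| = 17.6 on the right of RV, F = V + 17.6·(0.6807, 0.7325) = (34.86, 54.97). Then |HF| = |F − H| = 65.09.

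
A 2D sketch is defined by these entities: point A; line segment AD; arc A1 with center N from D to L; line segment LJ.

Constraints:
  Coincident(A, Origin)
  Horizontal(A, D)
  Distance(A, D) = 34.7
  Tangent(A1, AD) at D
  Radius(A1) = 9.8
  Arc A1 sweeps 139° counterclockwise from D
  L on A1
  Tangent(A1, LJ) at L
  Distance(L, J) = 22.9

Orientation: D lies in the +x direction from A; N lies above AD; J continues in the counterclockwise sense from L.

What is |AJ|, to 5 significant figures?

40.085

A is at the origin; A and D share the same y with |AD| = 34.7 and D on the +x side, so D = (34.700, 0.0000). A1 meets AD tangentially, so ND is at right angles to AD, so N = D + (0, 9.8) = (34.700, 9.8000). On A1, D sits at bearing -90° from N; a 139° counterclockwise sweep puts L at bearing 49°, so L = N + 9.8·(cos 49°, sin 49°) = (41.129, 17.196). The tangent condition forces NL to be normal to LJ, so LJ runs along (−sin 49°, cos 49°); with |LJ| = 22.9, J = (23.847, 32.220). Then |AJ| = |J − A| = 40.085.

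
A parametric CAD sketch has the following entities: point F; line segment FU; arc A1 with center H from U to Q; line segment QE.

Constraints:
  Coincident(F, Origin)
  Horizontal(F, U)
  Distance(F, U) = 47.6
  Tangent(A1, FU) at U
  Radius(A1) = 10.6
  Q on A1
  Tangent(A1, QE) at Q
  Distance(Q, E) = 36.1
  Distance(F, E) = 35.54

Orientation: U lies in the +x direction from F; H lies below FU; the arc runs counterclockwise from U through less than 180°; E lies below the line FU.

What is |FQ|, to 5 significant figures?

39.639

Checks: |HQ| = 10.60 ✓; ∠(HQ, QE) = 90.00° ✓; |QE| = 36.10 ✓; |FE| = 35.54 ✓.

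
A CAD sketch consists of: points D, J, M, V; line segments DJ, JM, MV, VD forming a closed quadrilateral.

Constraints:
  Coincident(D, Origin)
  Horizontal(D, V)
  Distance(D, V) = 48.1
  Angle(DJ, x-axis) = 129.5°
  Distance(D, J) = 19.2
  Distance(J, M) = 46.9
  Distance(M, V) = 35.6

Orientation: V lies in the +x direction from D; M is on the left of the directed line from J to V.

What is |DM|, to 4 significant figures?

44.65

D is at the origin; D and V share the same y with |DV| = 48.1 and V in +x, so V = (48.1, 0). DJ runs at 129.5° with |DJ| = 19.2, so J = (-12.21, 14.82). M is determined by |JM| = 46.9 and |MV| = 35.6 together: it lies at the intersection of circle(J, 46.9) and circle(V, 35.6). With |JV| = 62.11, the foot of the radical line on JV is 38.56 from J and the perpendicular offset is √(46.9² − 38.56²) = 26.70. Taking the left-of-JV solution: M = (31.60, 31.55).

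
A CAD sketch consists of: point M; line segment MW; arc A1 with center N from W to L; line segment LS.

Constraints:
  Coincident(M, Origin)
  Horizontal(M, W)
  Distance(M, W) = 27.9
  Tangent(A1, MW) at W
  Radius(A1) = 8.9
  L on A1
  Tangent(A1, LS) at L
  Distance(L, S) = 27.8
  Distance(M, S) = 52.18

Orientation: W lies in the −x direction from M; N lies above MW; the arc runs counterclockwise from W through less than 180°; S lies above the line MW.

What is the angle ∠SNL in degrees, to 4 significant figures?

72.25°

M is at the origin; MW is horizontal with |MW| = 27.9 and W on the −x side, so W = (-27.90, 0.000). Since A1 is tangent to MW there, NW ⟂ MW, so N = W + (0, 8.9) = (-27.90, 8.900). Since NL ⟂ LS (tangency), |NS| = √(8.9² + 27.8²) = 29.19 regardless of where L sits on A1. So S lies on both circle(M, 52.18) and circle(N, 29.19); the above-MW intersection is S = (-37.23, 36.56). L is the foot of the tangent from S: L = (-20.74, 14.18).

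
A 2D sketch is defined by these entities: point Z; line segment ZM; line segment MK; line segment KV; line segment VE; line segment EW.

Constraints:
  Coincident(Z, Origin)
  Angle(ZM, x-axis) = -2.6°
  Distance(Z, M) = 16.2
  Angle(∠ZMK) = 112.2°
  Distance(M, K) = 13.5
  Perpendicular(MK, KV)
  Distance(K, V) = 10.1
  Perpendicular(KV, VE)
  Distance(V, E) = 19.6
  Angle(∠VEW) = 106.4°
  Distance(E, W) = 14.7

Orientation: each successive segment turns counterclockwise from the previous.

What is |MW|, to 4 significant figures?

11.00

Z is at the origin; ZM runs at -2.6° with length 16.2, so M = (16.18, -0.7349). ∠ZMK = 112.2° gives MK at 65.20° from the x-axis; with |MK| = 13.5, K = (21.85, 11.52). MK is perpendicular to KV, so KV runs at 155.2°; with |KV| = 10.1, V = (12.68, 15.76). KV is perpendicular to VE, so VE runs at -114.8°; with |VE| = 19.6, E = (4.456, -2.036). ∠VEW = 106.4° gives EW at -41.20° from the x-axis; with |EW| = 14.7, W = (15.52, -11.72). Then |MW| = |W − M| = 11.00.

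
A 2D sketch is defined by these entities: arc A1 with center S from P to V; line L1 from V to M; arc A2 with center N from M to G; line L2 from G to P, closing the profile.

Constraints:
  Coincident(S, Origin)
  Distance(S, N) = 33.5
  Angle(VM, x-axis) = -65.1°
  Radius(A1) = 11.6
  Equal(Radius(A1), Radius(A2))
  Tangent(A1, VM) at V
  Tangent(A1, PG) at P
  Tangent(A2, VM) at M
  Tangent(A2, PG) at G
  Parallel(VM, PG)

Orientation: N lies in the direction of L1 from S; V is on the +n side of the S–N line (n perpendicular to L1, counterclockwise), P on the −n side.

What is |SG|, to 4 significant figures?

35.45

The slot axis is L1's direction at -65.1°, so u = (cos -65.1°, sin -65.1°) = (0.4210, -0.9070) and n = (−sin -65.1°, cos -65.1°) = (0.9070, 0.4210). S is at the origin and N lies 33.5 along u from S, so N = 33.5·u = (14.10, -30.39). Tangency of A1 to both parallel lines with radius 11.6 puts V and P at S ± 11.6·n: V = (10.52, 4.884), P = (-10.52, -4.884). Equal radii place M and G the same way about N: M = N + 11.6·n = (24.63, -25.50), G = N − 11.6·n = (3.583, -35.27). Then |SG| = |G − S| = 35.45.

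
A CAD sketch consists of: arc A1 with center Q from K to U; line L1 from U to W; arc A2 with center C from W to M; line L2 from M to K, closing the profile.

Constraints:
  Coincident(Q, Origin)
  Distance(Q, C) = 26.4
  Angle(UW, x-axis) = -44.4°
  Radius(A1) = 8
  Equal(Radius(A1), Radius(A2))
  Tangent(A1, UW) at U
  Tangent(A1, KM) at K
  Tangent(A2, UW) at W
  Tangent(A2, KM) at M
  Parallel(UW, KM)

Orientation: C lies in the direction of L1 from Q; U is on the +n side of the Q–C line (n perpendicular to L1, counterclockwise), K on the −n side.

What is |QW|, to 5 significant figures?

27.586

The slot axis is L1's direction at -44.4°, so u = (cos -44.4°, sin -44.4°) = (0.71447, -0.69966) and n = (−sin -44.4°, cos -44.4°) = (0.69966, 0.71447). Q is at the origin and C lies 26.4 along u from Q, so C = 26.4·u = (18.862, -18.471). Tangency of A1 to both parallel lines with radius 8.0 puts U and K at Q ± 8.0·n: U = (5.5973, 5.7158), K = (-5.5973, -5.7158). Equal radii place W and M the same way about C: W = C + 8.0·n = (24.459, -12.755), M = C − 8.0·n = (13.265, -24.187). Then |QW| = |W − Q| = 27.586.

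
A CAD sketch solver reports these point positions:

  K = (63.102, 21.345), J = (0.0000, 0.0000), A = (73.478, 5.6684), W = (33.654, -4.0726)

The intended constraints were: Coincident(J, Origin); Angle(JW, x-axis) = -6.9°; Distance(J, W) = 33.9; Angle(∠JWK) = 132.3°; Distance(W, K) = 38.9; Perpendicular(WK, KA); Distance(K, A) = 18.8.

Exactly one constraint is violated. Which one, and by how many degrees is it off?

Perpendicular(WK, KA) — off by 7.30°.

J = (0.00, 0.00) ✓; JW at -6.900° ✓; |JW| = 33.90 ✓; ∠JWK = 132.3° ✓; |WK| = 38.90 ✓; ∠(WK, KA) = 97.30° ✗; |KA| = 18.80 ✓.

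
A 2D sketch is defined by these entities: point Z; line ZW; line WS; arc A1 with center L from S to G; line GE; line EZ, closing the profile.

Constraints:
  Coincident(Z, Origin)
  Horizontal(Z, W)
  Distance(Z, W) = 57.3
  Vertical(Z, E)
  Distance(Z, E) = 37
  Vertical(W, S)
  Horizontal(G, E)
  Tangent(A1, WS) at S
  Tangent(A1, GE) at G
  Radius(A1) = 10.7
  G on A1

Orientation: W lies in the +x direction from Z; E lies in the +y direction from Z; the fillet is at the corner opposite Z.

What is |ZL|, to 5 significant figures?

53.509

Z is at the origin; Z and W share the same y with |ZW| = 57.3 and W on the +x side, so W = (57.300, 0.0000). ZE is vertical with |ZE| = 37.0 and E on the +y side, so E = (0.0000, 37.000). The virtual corner opposite Z is at (57.300, 37.000). The tangent condition forces LS to be normal to WS and tangency of A1 to GE means the radius LG is perpendicular to GE, with radius 10.7, so the center L sits 10.7 in from both sides at L = (46.600, 26.300). Then |ZL| = |L − Z| = 53.509.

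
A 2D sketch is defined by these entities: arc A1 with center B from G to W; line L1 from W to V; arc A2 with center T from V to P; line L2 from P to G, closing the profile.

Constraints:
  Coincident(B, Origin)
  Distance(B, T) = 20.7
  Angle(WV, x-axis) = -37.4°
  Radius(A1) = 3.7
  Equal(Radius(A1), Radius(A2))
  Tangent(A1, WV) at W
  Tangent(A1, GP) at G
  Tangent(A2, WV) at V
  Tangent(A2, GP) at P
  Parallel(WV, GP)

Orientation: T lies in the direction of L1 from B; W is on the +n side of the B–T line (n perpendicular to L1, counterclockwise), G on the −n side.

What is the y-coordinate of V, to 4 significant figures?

-9.633

The slot axis is L1's direction at -37.4°, so u = (cos -37.4°, sin -37.4°) = (0.7944, -0.6074) and n = (−sin -37.4°, cos -37.4°) = (0.6074, 0.7944). B is at the origin and T lies 20.7 along u from B, so T = 20.7·u = (16.44, -12.57). Tangency of A1 to both parallel lines with radius 3.7 puts W and G at B ± 3.7·n: W = (2.247, 2.939), G = (-2.247, -2.939). Equal radii place V and P the same way about T: V = T + 3.7·n = (18.69, -9.633), P = T − 3.7·n = (14.20, -15.51). So V.y = -9.633.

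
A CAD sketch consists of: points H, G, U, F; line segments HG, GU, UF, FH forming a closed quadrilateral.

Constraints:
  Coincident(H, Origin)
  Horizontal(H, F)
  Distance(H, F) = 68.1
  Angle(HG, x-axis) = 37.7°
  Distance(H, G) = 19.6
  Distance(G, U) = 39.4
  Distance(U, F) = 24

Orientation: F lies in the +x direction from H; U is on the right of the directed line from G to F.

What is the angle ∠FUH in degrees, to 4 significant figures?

137.3°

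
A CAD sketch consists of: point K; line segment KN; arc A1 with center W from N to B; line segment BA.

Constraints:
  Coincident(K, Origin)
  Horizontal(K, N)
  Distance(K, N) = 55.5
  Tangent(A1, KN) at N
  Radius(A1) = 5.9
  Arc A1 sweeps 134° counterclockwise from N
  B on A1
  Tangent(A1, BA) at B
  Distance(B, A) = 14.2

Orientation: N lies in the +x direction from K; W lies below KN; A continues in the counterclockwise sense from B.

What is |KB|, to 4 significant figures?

52.22

K is at the origin; KN is horizontal with |KN| = 55.5 and N on the +x side, so N = (55.50, 0.000). Since A1 is tangent to KN there, WN ⟂ KN, so W = N + (0, -5.9) = (55.50, -5.900). On A1, N sits at bearing 90° from W; a 134° counterclockwise sweep puts B at bearing 224°, so B = W + 5.9·(cos 224°, sin 224°) = (51.26, -9.998). Then |KB| = |B − K| = 52.22.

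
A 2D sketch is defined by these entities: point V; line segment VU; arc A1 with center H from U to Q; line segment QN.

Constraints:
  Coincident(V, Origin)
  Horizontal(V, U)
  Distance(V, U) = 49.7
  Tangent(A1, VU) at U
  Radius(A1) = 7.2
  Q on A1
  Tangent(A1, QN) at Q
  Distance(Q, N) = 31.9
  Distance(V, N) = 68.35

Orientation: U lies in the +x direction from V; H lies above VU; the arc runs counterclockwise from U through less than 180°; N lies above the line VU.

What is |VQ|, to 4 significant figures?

57.38

Checks: |HQ| = 7.200 ✓; ∠(HQ, QN) = 90.00° ✓; |QN| = 31.90 ✓; |VN| = 68.35 ✓.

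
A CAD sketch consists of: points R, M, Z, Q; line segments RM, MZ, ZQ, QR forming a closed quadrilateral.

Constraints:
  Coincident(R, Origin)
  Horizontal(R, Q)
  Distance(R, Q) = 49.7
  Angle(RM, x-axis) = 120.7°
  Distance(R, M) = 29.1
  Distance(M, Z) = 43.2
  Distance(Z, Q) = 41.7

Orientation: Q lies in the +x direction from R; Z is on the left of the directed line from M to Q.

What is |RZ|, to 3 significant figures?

44.4

R is at the origin; R and Q share the same y with |RQ| = 49.7 and Q in +x, so Q = (49.7, 0). RM runs at 120.7° with |RM| = 29.1, so M = (-14.9, 25.0). Z is determined by |MZ| = 43.2 and |ZQ| = 41.7 together: it lies at the intersection of circle(M, 43.2) and circle(Q, 41.7). With |MQ| = 69.2, the foot of the radical line on MQ is 35.5 from M and the perpendicular offset is √(43.2² − 35.5²) = 24.6. Taking the left-of-MQ solution: Z = (27.2, 35.1).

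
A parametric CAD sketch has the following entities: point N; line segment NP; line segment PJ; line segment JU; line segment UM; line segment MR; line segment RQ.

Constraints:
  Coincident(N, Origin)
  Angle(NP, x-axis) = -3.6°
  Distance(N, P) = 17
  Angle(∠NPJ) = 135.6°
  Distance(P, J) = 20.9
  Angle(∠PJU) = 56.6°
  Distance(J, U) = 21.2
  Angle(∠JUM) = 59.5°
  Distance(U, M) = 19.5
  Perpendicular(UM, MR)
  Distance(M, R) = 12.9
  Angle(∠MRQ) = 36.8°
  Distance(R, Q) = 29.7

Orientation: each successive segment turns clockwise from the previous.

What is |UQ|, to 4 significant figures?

11.02

N is at the origin; NP runs at -3.6° with length 17.0, so P = (16.97, -1.067). ∠NPJ = 135.6° gives PJ at -48.00° from the x-axis; with |PJ| = 20.9, J = (30.95, -16.60). ∠PJU = 56.6° gives JU at -171.4° from the x-axis; with |JU| = 21.2, U = (9.990, -19.77). ∠JUM = 59.5° gives UM at 68.10° from the x-axis; with |UM| = 19.5, M = (17.26, -1.677). The perpendicularity gives MR at right angles to UM, so MR runs at -21.90°; with |MR| = 12.9, R = (29.23, -6.488). ∠MRQ = 36.8° gives RQ at -165.1° from the x-axis; with |RQ| = 29.7, Q = (0.5306, -14.12). Then |UQ| = |Q − U| = 11.02.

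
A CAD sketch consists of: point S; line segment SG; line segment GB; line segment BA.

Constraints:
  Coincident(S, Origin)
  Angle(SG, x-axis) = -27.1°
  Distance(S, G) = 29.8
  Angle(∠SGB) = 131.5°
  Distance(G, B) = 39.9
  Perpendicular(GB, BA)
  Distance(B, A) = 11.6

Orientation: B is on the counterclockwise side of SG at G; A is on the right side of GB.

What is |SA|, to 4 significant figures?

68.62

∠SGB = 131.5°, so GB runs at -27.1° + (180° − 131.5°) = 21.40° from the x-axis; with |GB| = 39.9, B = G + 39.9·(cos 21.40°, sin 21.40°) = (63.68, 0.9833). The perpendicularity gives BA at right angles to GB; with |BA| = 11.6 on the right of GB, A = B + 11.6·(0.3649, -0.9311) = (67.91, -9.817). Then |SA| = |A − S| = 68.62.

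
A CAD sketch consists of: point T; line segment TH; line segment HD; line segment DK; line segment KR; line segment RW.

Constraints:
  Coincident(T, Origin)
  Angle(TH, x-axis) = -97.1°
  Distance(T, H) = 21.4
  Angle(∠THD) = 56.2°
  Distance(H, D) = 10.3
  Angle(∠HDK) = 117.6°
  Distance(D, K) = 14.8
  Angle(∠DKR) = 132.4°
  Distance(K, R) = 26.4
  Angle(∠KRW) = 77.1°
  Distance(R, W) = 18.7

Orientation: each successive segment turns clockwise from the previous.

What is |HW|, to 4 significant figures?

28.78

∠DKR = 132.4° gives KR at 29.10° from the x-axis; with |KR| = 26.4, R = (16.04, 12.75). ∠KRW = 77.1° gives RW at -73.80° from the x-axis; with |RW| = 18.7, W = (21.26, -5.207). Then |HW| = |W − H| = 28.78.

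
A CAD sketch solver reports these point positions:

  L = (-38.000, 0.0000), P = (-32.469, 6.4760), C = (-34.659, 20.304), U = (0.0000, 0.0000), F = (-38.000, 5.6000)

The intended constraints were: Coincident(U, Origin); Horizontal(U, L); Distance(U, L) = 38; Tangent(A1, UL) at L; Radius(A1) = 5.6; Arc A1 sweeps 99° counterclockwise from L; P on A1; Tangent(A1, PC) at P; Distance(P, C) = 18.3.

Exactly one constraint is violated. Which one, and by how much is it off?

Distance(P, C) = 18.3 — off by 4.30.

U = (0.00, 0.00) ✓; U.y = 0.00, L.y = 0.00 ✓; |UL| = 38.00 ✓; ∠(FL, LU) = 90.00° ✓; |FL| = 5.600 ✓; bearing(F→P) − bearing(F→L) = 99.00° ✓; |FP| = 5.600 ✓; ∠(FP, PC) = 90.00° ✓; |PC| = 14.00 ✗.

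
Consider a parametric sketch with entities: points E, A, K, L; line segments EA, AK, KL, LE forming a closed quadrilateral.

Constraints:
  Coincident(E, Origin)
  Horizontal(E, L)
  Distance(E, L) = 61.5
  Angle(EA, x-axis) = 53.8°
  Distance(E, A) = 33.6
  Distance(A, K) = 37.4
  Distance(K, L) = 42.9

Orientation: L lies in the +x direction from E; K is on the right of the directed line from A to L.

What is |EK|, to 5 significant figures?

22.358

Checks: |AK| = 37.40 ✓; |KL| = 42.90 ✓.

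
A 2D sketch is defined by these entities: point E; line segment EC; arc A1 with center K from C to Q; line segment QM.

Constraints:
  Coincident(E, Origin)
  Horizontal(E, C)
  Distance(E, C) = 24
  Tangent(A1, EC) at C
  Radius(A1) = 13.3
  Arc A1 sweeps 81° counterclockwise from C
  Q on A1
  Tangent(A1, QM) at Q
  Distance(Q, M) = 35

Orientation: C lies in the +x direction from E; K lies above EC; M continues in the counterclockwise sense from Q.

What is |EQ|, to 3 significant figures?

38.8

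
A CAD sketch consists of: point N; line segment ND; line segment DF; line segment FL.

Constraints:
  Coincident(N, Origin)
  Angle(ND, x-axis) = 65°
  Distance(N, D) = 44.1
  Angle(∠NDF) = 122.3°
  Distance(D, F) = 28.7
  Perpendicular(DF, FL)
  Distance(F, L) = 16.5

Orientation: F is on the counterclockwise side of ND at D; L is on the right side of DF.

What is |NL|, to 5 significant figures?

74.990

N is at the origin; ND runs at 65.0° with length 44.1, so D = 44.1·(cos 65.0°, sin 65.0°) = (18.637, 39.968). ∠NDF = 122.3°, so DF runs at 65.0° + (180° − 122.3°) = 122.70° from the x-axis; with |DF| = 28.7, F = D + 28.7·(cos 122.70°, sin 122.70°) = (3.1326, 64.120). The perpendicularity gives FL at right angles to DF; with |FL| = 16.5 on the right of DF, L = F + 16.5·(0.84151, 0.54024) = (17.017, 73.033). Then |NL| = |L − N| = 74.990.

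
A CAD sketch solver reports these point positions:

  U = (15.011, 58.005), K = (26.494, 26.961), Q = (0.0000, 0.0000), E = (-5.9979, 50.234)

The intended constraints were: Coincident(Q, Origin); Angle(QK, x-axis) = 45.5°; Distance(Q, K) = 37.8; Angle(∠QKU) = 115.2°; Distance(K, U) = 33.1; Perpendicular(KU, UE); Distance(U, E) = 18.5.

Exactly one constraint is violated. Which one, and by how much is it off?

Distance(U, E) = 18.5 — off by 3.90.

Q = (0.00, 0.00) ✓; QK at 45.50° ✓; |QK| = 37.80 ✓; ∠QKU = 115.2° ✓; |KU| = 33.10 ✓; ∠(KU, UE) = 90.00° ✓; |UE| = 22.40 ✗.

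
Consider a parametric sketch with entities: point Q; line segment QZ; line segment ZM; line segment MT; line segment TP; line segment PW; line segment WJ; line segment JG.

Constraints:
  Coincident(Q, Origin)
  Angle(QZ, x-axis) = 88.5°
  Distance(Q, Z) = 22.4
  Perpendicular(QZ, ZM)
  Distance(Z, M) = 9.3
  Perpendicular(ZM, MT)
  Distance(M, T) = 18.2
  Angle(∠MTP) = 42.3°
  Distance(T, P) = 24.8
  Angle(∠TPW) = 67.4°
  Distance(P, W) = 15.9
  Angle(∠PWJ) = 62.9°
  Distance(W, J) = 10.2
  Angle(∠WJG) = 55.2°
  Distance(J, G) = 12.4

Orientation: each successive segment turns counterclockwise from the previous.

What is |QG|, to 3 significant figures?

26.3

∠PWJ = 62.9° gives WJ at -84.1° from the x-axis; with |WJ| = 10.2, J = (-5.80, 17.9). ∠WJG = 55.2° gives JG at 40.7° from the x-axis; with |JG| = 12.4, G = (3.60, 26.0). Then |QG| = |G − Q| = 26.3.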